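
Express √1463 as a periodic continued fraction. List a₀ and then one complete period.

a₀ = ⌊√1463⌋ = 38.
With m₀=0, d₀=1 and mₖ₊₁ = dₖaₖ − mₖ, dₖ₊₁ = (n − mₖ₊₁²)/dₖ, aₖ₊₁ = ⌊(a₀+mₖ₊₁)/dₖ₊₁⌋:
  k=1: m=38, d=19, a=4
  k=2: m=38, d=1, a=76
d=1 and a=2a₀=76 at k=2, so the next step gives (m, d) = (38, 19) again — its k=1 value — and the period has length 2.

[38; 4, 76]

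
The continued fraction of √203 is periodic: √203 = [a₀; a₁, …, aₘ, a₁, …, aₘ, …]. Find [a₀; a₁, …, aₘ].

[14; 4, 28]

a₀ = ⌊√203⌋ = 14.
With m₀=0, d₀=1 and mₖ₊₁ = dₖaₖ − mₖ, dₖ₊₁ = (n − mₖ₊₁²)/dₖ, aₖ₊₁ = ⌊(a₀+mₖ₊₁)/dₖ₊₁⌋:
  k=1: m=14, d=7, a=4
  k=2: m=14, d=1, a=28
d=1 and a=2a₀=28 at k=2, so the next step gives (m, d) = (14, 7) again — its k=1 value — and the period has length 2.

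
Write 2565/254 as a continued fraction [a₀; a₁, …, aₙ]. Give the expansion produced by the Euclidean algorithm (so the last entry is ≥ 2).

2565 = 10·254 + 25
254 = 10·25 + 4
25 = 6·4 + 1
4 = 4·1 + 0  (stop)
So 2565/254 = [10; 10, 6, 4].

[10; 10, 6, 4]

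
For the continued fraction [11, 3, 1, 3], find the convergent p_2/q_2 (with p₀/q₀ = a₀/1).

Using pₖ = aₖpₖ₋₁ + pₖ₋₂, qₖ = aₖqₖ₋₁ + qₖ₋₂ (with p₋₁=1, p₋₂=0, q₋₁=0, q₋₂=1):
  k=0: a=11, p=11, q=1
  k=1: a=3, p=34, q=3
  k=2: a=1, p=45, q=4

45/4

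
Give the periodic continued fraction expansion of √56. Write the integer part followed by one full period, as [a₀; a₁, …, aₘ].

a₀ = ⌊√56⌋ = 7.

[7; 2, 14]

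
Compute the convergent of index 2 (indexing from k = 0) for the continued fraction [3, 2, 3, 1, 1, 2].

24/7

Using pₖ = aₖpₖ₋₁ + pₖ₋₂, qₖ = aₖqₖ₋₁ + qₖ₋₂ (with p₋₁=1, p₋₂=0, q₋₁=0, q₋₂=1):
  k=0: a=3, p=3, q=1
  k=1: a=2, p=7, q=2
  k=2: a=3, p=24, q=7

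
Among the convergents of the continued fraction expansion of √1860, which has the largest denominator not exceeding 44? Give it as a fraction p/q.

1682/39

√1860 = [43; 7, 1, 4, 1, 7, 86, …] (period length 6).
Convergents:
  p_0/q_0 = 43/1
  p_1/q_1 = 302/7
  p_2/q_2 = 345/8
  p_3/q_3 = 1682/39
  p_4/q_4 = 2027/47
q_3 = 39 ≤ 44 < 47 = q_4, so the answer is 1682/39.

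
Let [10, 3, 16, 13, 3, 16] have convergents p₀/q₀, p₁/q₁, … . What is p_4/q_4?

Using pₖ = aₖpₖ₋₁ + pₖ₋₂, qₖ = aₖqₖ₋₁ + qₖ₋₂ (with p₋₁=1, p₋₂=0, q₋₁=0, q₋₂=1):
  k=0: a=10, p=10, q=1
  k=1: a=3, p=31, q=3
  k=2: a=16, p=506, q=49
  k=3: a=13, p=6609, q=640
  k=4: a=3, p=20333, q=1969

20333/1969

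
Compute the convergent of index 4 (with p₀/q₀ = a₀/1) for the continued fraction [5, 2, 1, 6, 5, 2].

551/103

Using pₖ = aₖpₖ₋₁ + pₖ₋₂, qₖ = aₖqₖ₋₁ + qₖ₋₂ (with p₋₁=1, p₋₂=0, q₋₁=0, q₋₂=1):
  k=0: a=5, p=5, q=1
  k=1: a=2, p=11, q=2
  k=2: a=1, p=16, q=3
  k=3: a=6, p=107, q=20
  k=4: a=5, p=551, q=103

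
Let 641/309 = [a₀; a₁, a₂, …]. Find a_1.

13

641 = 2·309 + 23   →  a_0 = 2
309 = 13·23 + 10   →  a_1 = 13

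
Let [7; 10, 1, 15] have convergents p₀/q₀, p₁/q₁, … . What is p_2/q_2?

Using pₖ = aₖpₖ₋₁ + pₖ₋₂, qₖ = aₖqₖ₋₁ + qₖ₋₂ (with p₋₁=1, p₋₂=0, q₋₁=0, q₋₂=1):
  k=0: a=7, p=7, q=1
  k=1: a=10, p=71, q=10
  k=2: a=1, p=78, q=11

78/11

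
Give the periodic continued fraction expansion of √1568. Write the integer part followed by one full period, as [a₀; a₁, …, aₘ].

[39; 1, 1, 2, 19, 2, 1, 1, 78]

a₀ = ⌊√1568⌋ = 39.
With m₀=0, d₀=1 and mₖ₊₁ = dₖaₖ − mₖ, dₖ₊₁ = (n − mₖ₊₁²)/dₖ, aₖ₊₁ = ⌊(a₀+mₖ₊₁)/dₖ₊₁⌋:
  k=1: m=39, d=47, a=1
  k=2: m=8, d=32, a=1
  k=3: m=24, d=31, a=2
  k=4: m=38, d=4, a=19
  k=5: m=38, d=31, a=2
  k=6: m=24, d=32, a=1
  k=7: m=8, d=47, a=1
  k=8: m=39, d=1, a=78
d=1 and a=2a₀=78 at k=8, so the next step gives (m, d) = (39, 47) again — its k=1 value — and the period has length 8.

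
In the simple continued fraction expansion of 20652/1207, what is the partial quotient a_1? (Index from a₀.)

9

20652 = 17·1207 + 133   →  a_0 = 17
1207 = 9·133 + 10   →  a_1 = 9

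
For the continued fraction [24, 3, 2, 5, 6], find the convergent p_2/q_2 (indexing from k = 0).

170/7

Using pₖ = aₖpₖ₋₁ + pₖ₋₂, qₖ = aₖqₖ₋₁ + qₖ₋₂ (with p₋₁=1, p₋₂=0, q₋₁=0, q₋₂=1):
  k=0: a=24, p=24, q=1
  k=1: a=3, p=73, q=3
  k=2: a=2, p=170, q=7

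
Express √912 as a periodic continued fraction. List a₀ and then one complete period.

a₀ = ⌊√912⌋ = 30.
With m₀=0, d₀=1 and mₖ₊₁ = dₖaₖ − mₖ, dₖ₊₁ = (n − mₖ₊₁²)/dₖ, aₖ₊₁ = ⌊(a₀+mₖ₊₁)/dₖ₊₁⌋:
  k=1: m=30, d=12, a=5
  k=2: m=30, d=1, a=60
d=1 and a=2a₀=60 at k=2, so the next step gives (m, d) = (30, 12) again — its k=1 value — and the period has length 2.

[30; 5, 60]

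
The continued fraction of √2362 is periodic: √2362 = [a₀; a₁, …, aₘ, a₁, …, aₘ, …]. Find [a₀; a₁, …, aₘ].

a₀ = ⌊√2362⌋ = 48.
With m₀=0, d₀=1 and mₖ₊₁ = dₖaₖ − mₖ, dₖ₊₁ = (n − mₖ₊₁²)/dₖ, aₖ₊₁ = ⌊(a₀+mₖ₊₁)/dₖ₊₁⌋:
  k=1: m=48, d=58, a=1
  k=2: m=10, d=39, a=1
  k=3: m=29, d=39, a=1
  k=4: m=10, d=58, a=1
  k=5: m=48, d=1, a=96
d=1 and a=2a₀=96 at k=5, so the next step gives (m, d) = (48, 58) again — its k=1 value — and the period has length 5.

[48; 1, 1, 1, 1, 96]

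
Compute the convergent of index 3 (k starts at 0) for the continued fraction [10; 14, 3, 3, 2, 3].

1440/143

Using pₖ = aₖpₖ₋₁ + pₖ₋₂, qₖ = aₖqₖ₋₁ + qₖ₋₂ (with p₋₁=1, p₋₂=0, q₋₁=0, q₋₂=1):
  k=0: a=10, p=10, q=1
  k=1: a=14, p=141, q=14
  k=2: a=3, p=433, q=43
  k=3: a=3, p=1440, q=143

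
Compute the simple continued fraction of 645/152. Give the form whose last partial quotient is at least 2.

645 = 4*152 + 37
152 = 4*37 + 4
37 = 9*4 + 1
4 = 4*1 + 0  (stop)
So 645/152 = [4; 4, 9, 4].

[4; 4, 9, 4]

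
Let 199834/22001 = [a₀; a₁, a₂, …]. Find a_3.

199834 = 9·22001 + 1825   →  a_0 = 9
22001 = 12·1825 + 101   →  a_1 = 12
1825 = 18·101 + 7   →  a_2 = 18
101 = 14·7 + 3   →  a_3 = 14

14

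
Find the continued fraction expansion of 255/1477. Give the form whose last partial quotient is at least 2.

255 = 0·1477 + 255
1477 = 5·255 + 202
255 = 1·202 + 53
202 = 3·53 + 43
53 = 1·43 + 10
43 = 4·10 + 3
10 = 3·3 + 1
3 = 3·1 + 0  (stop)
So 255/1477 = [0; 5, 1, 3, 1, 4, 3, 3].

[0; 5, 1, 3, 1, 4, 3, 3]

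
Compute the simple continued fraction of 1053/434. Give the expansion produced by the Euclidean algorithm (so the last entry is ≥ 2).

[2; 2, 2, 1, 8, 7]

1053 = 2·434 + 185
434 = 2·185 + 64
185 = 2·64 + 57
64 = 1·57 + 7
57 = 8·7 + 1
7 = 7·1 + 0  (stop)
So 1053/434 = [2; 2, 2, 1, 8, 7].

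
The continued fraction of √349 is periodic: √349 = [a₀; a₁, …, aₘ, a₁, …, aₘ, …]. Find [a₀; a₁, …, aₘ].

[18; 1, 2, 7, 7, 2, 1, 36]

a₀ = ⌊√349⌋ = 18.
With m₀=0, d₀=1 and mₖ₊₁ = dₖaₖ − mₖ, dₖ₊₁ = (n − mₖ₊₁²)/dₖ, aₖ₊₁ = ⌊(a₀+mₖ₊₁)/dₖ₊₁⌋:
  k=1: m=18, d=25, a=1
  k=2: m=7, d=12, a=2
  k=3: m=17, d=5, a=7
  k=4: m=18, d=5, a=7
  k=5: m=17, d=12, a=2
  k=6: m=7, d=25, a=1
  k=7: m=18, d=1, a=36
d=1 and a=2a₀=36 at k=7, so the next step gives (m, d) = (18, 25) again — its k=1 value — and the period has length 7.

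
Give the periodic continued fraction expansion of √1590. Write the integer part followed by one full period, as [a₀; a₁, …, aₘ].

a₀ = ⌊√1590⌋ = 39.

[39; 1, 6, 1, 78]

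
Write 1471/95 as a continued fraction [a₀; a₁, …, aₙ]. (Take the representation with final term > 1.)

1471 = 15·95 + 46
95 = 2·46 + 3
46 = 15·3 + 1
3 = 3·1 + 0  (stop)
So 1471/95 = [15; 2, 15, 3].

[15; 2, 15, 3]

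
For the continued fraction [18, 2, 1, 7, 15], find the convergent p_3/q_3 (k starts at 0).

Using pₖ = aₖpₖ₋₁ + pₖ₋₂, qₖ = aₖqₖ₋₁ + qₖ₋₂ (with p₋₁=1, p₋₂=0, q₋₁=0, q₋₂=1):
  k=0: a=18, p=18, q=1
  k=1: a=2, p=37, q=2
  k=2: a=1, p=55, q=3
  k=3: a=7, p=422, q=23

422/23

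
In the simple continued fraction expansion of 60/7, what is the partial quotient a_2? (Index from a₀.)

60 = 8·7 + 4   →  a_0 = 8
7 = 1·4 + 3   →  a_1 = 1
4 = 1·3 + 1   →  a_2 = 1

1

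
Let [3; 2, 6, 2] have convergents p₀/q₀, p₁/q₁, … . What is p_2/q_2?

45/13

Using pₖ = aₖpₖ₋₁ + pₖ₋₂, qₖ = aₖqₖ₋₁ + qₖ₋₂ (with p₋₁=1, p₋₂=0, q₋₁=0, q₋₂=1):
  k=0: a=3, p=3, q=1
  k=1: a=2, p=7, q=2
  k=2: a=6, p=45, q=13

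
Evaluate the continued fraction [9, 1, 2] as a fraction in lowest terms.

Fold from the inside: start with 2/1.
  1 + 1/2 = 3/2
  9 + 2/3 = 29/3

29/3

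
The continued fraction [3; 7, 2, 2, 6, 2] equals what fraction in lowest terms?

1602/511

Using pₖ = aₖpₖ₋₁ + pₖ₋₂ and qₖ = aₖqₖ₋₁ + qₖ₋₂:
  k=0: a=3, p=3, q=1
  k=1: a=7, p=22, q=7
  k=2: a=2, p=47, q=15
  k=3: a=2, p=116, q=37
  k=4: a=6, p=743, q=237
  k=5: a=2, p=1602, q=511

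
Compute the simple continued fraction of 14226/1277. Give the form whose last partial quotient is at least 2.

[11; 7, 7, 2, 5, 2]

14226 = 11*1277 + 179
1277 = 7*179 + 24
179 = 7*24 + 11
24 = 2*11 + 2
11 = 5*2 + 1
2 = 2*1 + 0  (stop)
So 14226/1277 = [11; 7, 7, 2, 5, 2].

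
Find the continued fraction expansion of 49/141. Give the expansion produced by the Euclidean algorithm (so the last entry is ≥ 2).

49 = 0*141 + 49
141 = 2*49 + 43
49 = 1*43 + 6
43 = 7*6 + 1
6 = 6*1 + 0  (stop)
So 49/141 = [0; 2, 1, 7, 6].

[0; 2, 1, 7, 6]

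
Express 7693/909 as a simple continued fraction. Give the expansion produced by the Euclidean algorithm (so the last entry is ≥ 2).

[8; 2, 6, 3, 1, 1, 9]

7693 = 8×909 + 421
909 = 2×421 + 67
421 = 6×67 + 19
67 = 3×19 + 10
19 = 1×10 + 9
10 = 1×9 + 1
9 = 9×1 + 0  (stop)
So 7693/909 = [8; 2, 6, 3, 1, 1, 9].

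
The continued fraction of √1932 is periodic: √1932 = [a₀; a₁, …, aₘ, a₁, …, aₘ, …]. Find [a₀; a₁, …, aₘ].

[43; 1, 20, 1, 86]

a₀ = ⌊√1932⌋ = 43.
With m₀=0, d₀=1 and mₖ₊₁ = dₖaₖ − mₖ, dₖ₊₁ = (n − mₖ₊₁²)/dₖ, aₖ₊₁ = ⌊(a₀+mₖ₊₁)/dₖ₊₁⌋:
  k=1: m=43, d=83, a=1
  k=2: m=40, d=4, a=20
  k=3: m=40, d=83, a=1
  k=4: m=43, d=1, a=86
d=1 and a=2a₀=86 at k=4, so the next step gives (m, d) = (43, 83) again — its k=1 value — and the period has length 4.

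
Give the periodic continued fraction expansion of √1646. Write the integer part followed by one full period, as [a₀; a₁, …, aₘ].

[40; 1, 1, 3, 40, 3, 1, 1, 80]

a₀ = ⌊√1646⌋ = 40.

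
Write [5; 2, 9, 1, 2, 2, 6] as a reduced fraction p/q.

Using pₖ = aₖpₖ₋₁ + pₖ₋₂ and qₖ = aₖqₖ₋₁ + qₖ₋₂:
  k=0: a=5, p=5, q=1
  k=1: a=2, p=11, q=2
  k=2: a=9, p=104, q=19
  k=3: a=1, p=115, q=21
  k=4: a=2, p=334, q=61
  k=5: a=2, p=783, q=143
  k=6: a=6, p=5032, q=919

5032/919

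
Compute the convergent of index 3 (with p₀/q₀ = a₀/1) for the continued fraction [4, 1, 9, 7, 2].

Using pₖ = aₖpₖ₋₁ + pₖ₋₂, qₖ = aₖqₖ₋₁ + qₖ₋₂ (with p₋₁=1, p₋₂=0, q₋₁=0, q₋₂=1):
  k=0: a=4, p=4, q=1
  k=1: a=1, p=5, q=1
  k=2: a=9, p=49, q=10
  k=3: a=7, p=348, q=71

348/71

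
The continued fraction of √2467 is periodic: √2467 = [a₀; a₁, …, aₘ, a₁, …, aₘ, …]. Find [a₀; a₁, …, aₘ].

a₀ = ⌊√2467⌋ = 49.
With m₀=0, d₀=1 and mₖ₊₁ = dₖaₖ − mₖ, dₖ₊₁ = (n − mₖ₊₁²)/dₖ, aₖ₊₁ = ⌊(a₀+mₖ₊₁)/dₖ₊₁⌋:
  k=1: m=49, d=66, a=1
  k=2: m=17, d=33, a=2
  k=3: m=49, d=2, a=49
  k=4: m=49, d=33, a=2
  k=5: m=17, d=66, a=1
  k=6: m=49, d=1, a=98
d=1 and a=2a₀=98 at k=6, so the next step gives (m, d) = (49, 66) again — its k=1 value — and the period has length 6.

[49; 1, 2, 49, 2, 1, 98]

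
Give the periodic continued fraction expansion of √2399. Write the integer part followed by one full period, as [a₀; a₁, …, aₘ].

[48; 1, 47, 1, 96]

a₀ = ⌊√2399⌋ = 48.
With m₀=0, d₀=1 and mₖ₊₁ = dₖaₖ − mₖ, dₖ₊₁ = (n − mₖ₊₁²)/dₖ, aₖ₊₁ = ⌊(a₀+mₖ₊₁)/dₖ₊₁⌋:
  k=1: m=48, d=95, a=1
  k=2: m=47, d=2, a=47
  k=3: m=47, d=95, a=1
  k=4: m=48, d=1, a=96
d=1 and a=2a₀=96 at k=4, so the next step gives (m, d) = (48, 95) again — its k=1 value — and the period has length 4.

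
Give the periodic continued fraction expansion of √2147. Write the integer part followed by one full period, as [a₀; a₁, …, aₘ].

a₀ = ⌊√2147⌋ = 46.
With m₀=0, d₀=1 and mₖ₊₁ = dₖaₖ − mₖ, dₖ₊₁ = (n − mₖ₊₁²)/dₖ, aₖ₊₁ = ⌊(a₀+mₖ₊₁)/dₖ₊₁⌋:
  k=1: m=46, d=31, a=2
  k=2: m=16, d=61, a=1
  k=3: m=45, d=2, a=45
  k=4: m=45, d=61, a=1
  k=5: m=16, d=31, a=2
  k=6: m=46, d=1, a=92
d=1 and a=2a₀=92 at k=6, so the next step gives (m, d) = (46, 31) again — its k=1 value — and the period has length 6.

[46; 2, 1, 45, 1, 2, 92]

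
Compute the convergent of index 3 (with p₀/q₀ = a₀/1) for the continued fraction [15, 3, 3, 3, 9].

Using pₖ = aₖpₖ₋₁ + pₖ₋₂, qₖ = aₖqₖ₋₁ + qₖ₋₂ (with p₋₁=1, p₋₂=0, q₋₁=0, q₋₂=1):
  k=0: a=15, p=15, q=1
  k=1: a=3, p=46, q=3
  k=2: a=3, p=153, q=10
  k=3: a=3, p=505, q=33

505/33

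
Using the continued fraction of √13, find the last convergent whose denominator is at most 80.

√13 = [3; 1, 1, 1, 1, 6, …] (period length 5).
Convergents:
  p_0/q_0 = 3/1
  p_1/q_1 = 4/1
  p_2/q_2 = 7/2
  p_3/q_3 = 11/3
  p_4/q_4 = 18/5
  p_5/q_5 = 119/33
  p_6/q_6 = 137/38
  p_7/q_7 = 256/71
  p_8/q_8 = 393/109
q_7 = 71 ≤ 80 < 109 = q_8, so the answer is 256/71.

256/71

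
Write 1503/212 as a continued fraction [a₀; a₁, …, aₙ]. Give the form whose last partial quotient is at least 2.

[7; 11, 6, 3]

1503 = 7*212 + 19
212 = 11*19 + 3
19 = 6*3 + 1
3 = 3*1 + 0  (stop)
So 1503/212 = [7; 11, 6, 3].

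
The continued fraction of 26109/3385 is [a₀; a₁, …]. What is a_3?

2

26109 = 7·3385 + 2414   →  a_0 = 7
3385 = 1·2414 + 971   →  a_1 = 1
2414 = 2·971 + 472   →  a_2 = 2
971 = 2·472 + 27   →  a_3 = 2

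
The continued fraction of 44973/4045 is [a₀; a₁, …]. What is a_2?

2

44973 = 11·4045 + 478   →  a_0 = 11
4045 = 8·478 + 221   →  a_1 = 8
478 = 2·221 + 36   →  a_2 = 2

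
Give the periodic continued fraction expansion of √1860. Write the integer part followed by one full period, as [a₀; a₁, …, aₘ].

a₀ = ⌊√1860⌋ = 43.
With m₀=0, d₀=1 and mₖ₊₁ = dₖaₖ − mₖ, dₖ₊₁ = (n − mₖ₊₁²)/dₖ, aₖ₊₁ = ⌊(a₀+mₖ₊₁)/dₖ₊₁⌋:
  k=1: m=43, d=11, a=7
  k=2: m=34, d=64, a=1
  k=3: m=30, d=15, a=4
  k=4: m=30, d=64, a=1
  k=5: m=34, d=11, a=7
  k=6: m=43, d=1, a=86
d=1 and a=2a₀=86 at k=6, so the next step gives (m, d) = (43, 11) again — its k=1 value — and the period has length 6.

[43; 7, 1, 4, 1, 7, 86]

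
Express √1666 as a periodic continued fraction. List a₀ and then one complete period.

a₀ = ⌊√1666⌋ = 40.
With m₀=0, d₀=1 and mₖ₊₁ = dₖaₖ − mₖ, dₖ₊₁ = (n − mₖ₊₁²)/dₖ, aₖ₊₁ = ⌊(a₀+mₖ₊₁)/dₖ₊₁⌋:
  k=1: m=40, d=66, a=1
  k=2: m=26, d=15, a=4
  k=3: m=34, d=34, a=2
  k=4: m=34, d=15, a=4
  k=5: m=26, d=66, a=1
  k=6: m=40, d=1, a=80
d=1 and a=2a₀=80 at k=6, so the next step gives (m, d) = (40, 66) again — its k=1 value — and the period has length 6.

[40; 1, 4, 2, 4, 1, 80]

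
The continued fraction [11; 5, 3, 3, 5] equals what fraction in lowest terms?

3144/281

Using pₖ = aₖpₖ₋₁ + pₖ₋₂ and qₖ = aₖqₖ₋₁ + qₖ₋₂:
  k=0: a=11, p=11, q=1
  k=1: a=5, p=56, q=5
  k=2: a=3, p=179, q=16
  k=3: a=3, p=593, q=53
  k=4: a=5, p=3144, q=281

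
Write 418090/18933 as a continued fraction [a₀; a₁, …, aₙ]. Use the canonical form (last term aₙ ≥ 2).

418090 = 22×18933 + 1564
18933 = 12×1564 + 165
1564 = 9×165 + 79
165 = 2×79 + 7
79 = 11×7 + 2
7 = 3×2 + 1
2 = 2×1 + 0  (stop)
So 418090/18933 = [22; 12, 9, 2, 11, 3, 2].

[22; 12, 9, 2, 11, 3, 2]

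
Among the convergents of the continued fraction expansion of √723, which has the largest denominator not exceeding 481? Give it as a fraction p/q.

√723 = [26; 1, 7, 1, 52, …] (period length 4).
Convergents:
  p_0/q_0 = 26/1
  p_1/q_1 = 27/1
  p_2/q_2 = 215/8
  p_3/q_3 = 242/9
  p_4/q_4 = 12799/476
  p_5/q_5 = 13041/485
q_4 = 476 ≤ 481 < 485 = q_5, so the answer is 12799/476.

12799/476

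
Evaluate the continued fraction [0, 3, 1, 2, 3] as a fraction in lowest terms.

Fold from the inside: start with 3/1.
  2 + 1/3 = 7/3
  1 + 3/7 = 10/7
  3 + 7/10 = 37/10
  0 + 10/37 = 10/37

10/37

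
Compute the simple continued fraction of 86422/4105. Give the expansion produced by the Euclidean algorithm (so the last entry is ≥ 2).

86422 = 21·4105 + 217
4105 = 18·217 + 199
217 = 1·199 + 18
199 = 11·18 + 1
18 = 18·1 + 0  (stop)
So 86422/4105 = [21; 18, 1, 11, 18].

[21; 18, 1, 11, 18]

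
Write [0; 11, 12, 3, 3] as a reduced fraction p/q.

Using pₖ = aₖpₖ₋₁ + pₖ₋₂ and qₖ = aₖqₖ₋₁ + qₖ₋₂:
  k=0: a=0, p=0, q=1
  k=1: a=11, p=1, q=11
  k=2: a=12, p=12, q=133
  k=3: a=3, p=37, q=410
  k=4: a=3, p=123, q=1363

123/1363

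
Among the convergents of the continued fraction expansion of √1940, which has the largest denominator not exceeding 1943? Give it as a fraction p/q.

√1940 = [44; 22, 88, …] (period length 2).
Convergents:
  p_0/q_0 = 44/1
  p_1/q_1 = 969/22
  p_2/q_2 = 85316/1937
  p_3/q_3 = 1877921/42636
q_2 = 1937 ≤ 1943 < 42636 = q_3, so the answer is 85316/1937.

85316/1937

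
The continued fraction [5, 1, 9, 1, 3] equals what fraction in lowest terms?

Using pₖ = aₖpₖ₋₁ + pₖ₋₂ and qₖ = aₖqₖ₋₁ + qₖ₋₂:
  k=0: a=5, p=5, q=1
  k=1: a=1, p=6, q=1
  k=2: a=9, p=59, q=10
  k=3: a=1, p=65, q=11
  k=4: a=3, p=254, q=43

254/43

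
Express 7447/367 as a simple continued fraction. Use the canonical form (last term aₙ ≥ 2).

7447 = 20·367 + 107
367 = 3·107 + 46
107 = 2·46 + 15
46 = 3·15 + 1
15 = 15·1 + 0  (stop)
So 7447/367 = [20; 3, 2, 3, 15].

[20; 3, 2, 3, 15]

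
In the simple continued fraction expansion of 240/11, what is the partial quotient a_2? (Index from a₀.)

4

240 = 21·11 + 9   →  a_0 = 21
11 = 1·9 + 2   →  a_1 = 1
9 = 4·2 + 1   →  a_2 = 4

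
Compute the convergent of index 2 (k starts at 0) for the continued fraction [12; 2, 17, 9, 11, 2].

Using pₖ = aₖpₖ₋₁ + pₖ₋₂, qₖ = aₖqₖ₋₁ + qₖ₋₂ (with p₋₁=1, p₋₂=0, q₋₁=0, q₋₂=1):
  k=0: a=12, p=12, q=1
  k=1: a=2, p=25, q=2
  k=2: a=17, p=437, q=35

437/35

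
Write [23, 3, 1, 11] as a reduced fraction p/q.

1093/47

Fold from the inside: start with 11/1.
  1 + 1/11 = 12/11
  3 + 11/12 = 47/12
  23 + 12/47 = 1093/47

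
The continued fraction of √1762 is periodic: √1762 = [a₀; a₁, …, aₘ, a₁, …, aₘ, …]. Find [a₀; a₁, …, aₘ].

[41; 1, 40, 1, 82]

a₀ = ⌊√1762⌋ = 41.
With m₀=0, d₀=1 and mₖ₊₁ = dₖaₖ − mₖ, dₖ₊₁ = (n − mₖ₊₁²)/dₖ, aₖ₊₁ = ⌊(a₀+mₖ₊₁)/dₖ₊₁⌋:
  k=1: m=41, d=81, a=1
  k=2: m=40, d=2, a=40
  k=3: m=40, d=81, a=1
  k=4: m=41, d=1, a=82
d=1 and a=2a₀=82 at k=4, so the next step gives (m, d) = (41, 81) again — its k=1 value — and the period has length 4.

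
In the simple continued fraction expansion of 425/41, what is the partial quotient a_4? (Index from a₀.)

425 = 10·41 + 15   →  a_0 = 10
41 = 2·15 + 11   →  a_1 = 2
15 = 1·11 + 4   →  a_2 = 1
11 = 2·4 + 3   →  a_3 = 2
4 = 1·3 + 1   →  a_4 = 1

1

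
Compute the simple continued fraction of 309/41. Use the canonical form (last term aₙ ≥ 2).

309 = 7*41 + 22
41 = 1*22 + 19
22 = 1*19 + 3
19 = 6*3 + 1
3 = 3*1 + 0  (stop)
So 309/41 = [7; 1, 1, 6, 3].

[7; 1, 1, 6, 3]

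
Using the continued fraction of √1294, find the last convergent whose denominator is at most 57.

√1294 = [35; 1, 34, 1, 70, …] (period length 4).
Convergents:
  p_0/q_0 = 35/1
  p_1/q_1 = 36/1
  p_2/q_2 = 1259/35
  p_3/q_3 = 1295/36
  p_4/q_4 = 91909/2555
q_3 = 36 ≤ 57 < 2555 = q_4, so the answer is 1295/36.

1295/36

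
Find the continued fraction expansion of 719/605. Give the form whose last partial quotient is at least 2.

719 = 1*605 + 114
605 = 5*114 + 35
114 = 3*35 + 9
35 = 3*9 + 8
9 = 1*8 + 1
8 = 8*1 + 0  (stop)
So 719/605 = [1; 5, 3, 3, 1, 8].

[1; 5, 3, 3, 1, 8]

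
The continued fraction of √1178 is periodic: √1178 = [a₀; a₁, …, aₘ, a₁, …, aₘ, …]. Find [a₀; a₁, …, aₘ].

[34; 3, 9, 2, 9, 3, 68]

a₀ = ⌊√1178⌋ = 34.
With m₀=0, d₀=1 and mₖ₊₁ = dₖaₖ − mₖ, dₖ₊₁ = (n − mₖ₊₁²)/dₖ, aₖ₊₁ = ⌊(a₀+mₖ₊₁)/dₖ₊₁⌋:
  k=1: m=34, d=22, a=3
  k=2: m=32, d=7, a=9
  k=3: m=31, d=31, a=2
  k=4: m=31, d=7, a=9
  k=5: m=32, d=22, a=3
  k=6: m=34, d=1, a=68
d=1 and a=2a₀=68 at k=6, so the next step gives (m, d) = (34, 22) again — its k=1 value — and the period has length 6.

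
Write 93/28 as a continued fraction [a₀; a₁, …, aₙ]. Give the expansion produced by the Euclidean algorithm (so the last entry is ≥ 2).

[3; 3, 9]

93 = 3·28 + 9
28 = 3·9 + 1
9 = 9·1 + 0  (stop)
So 93/28 = [3; 3, 9].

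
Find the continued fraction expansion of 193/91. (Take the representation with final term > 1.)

[2; 8, 3, 1, 2]

193 = 2*91 + 11
91 = 8*11 + 3
11 = 3*3 + 2
3 = 1*2 + 1
2 = 2*1 + 0  (stop)
So 193/91 = [2; 8, 3, 1, 2].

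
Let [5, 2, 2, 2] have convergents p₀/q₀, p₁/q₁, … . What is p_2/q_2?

27/5

Using pₖ = aₖpₖ₋₁ + pₖ₋₂, qₖ = aₖqₖ₋₁ + qₖ₋₂ (with p₋₁=1, p₋₂=0, q₋₁=0, q₋₂=1):
  k=0: a=5, p=5, q=1
  k=1: a=2, p=11, q=2
  k=2: a=2, p=27, q=5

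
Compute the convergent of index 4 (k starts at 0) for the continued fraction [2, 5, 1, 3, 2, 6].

Using pₖ = aₖpₖ₋₁ + pₖ₋₂, qₖ = aₖqₖ₋₁ + qₖ₋₂ (with p₋₁=1, p₋₂=0, q₋₁=0, q₋₂=1):
  k=0: a=2, p=2, q=1
  k=1: a=5, p=11, q=5
  k=2: a=1, p=13, q=6
  k=3: a=3, p=50, q=23
  k=4: a=2, p=113, q=52

113/52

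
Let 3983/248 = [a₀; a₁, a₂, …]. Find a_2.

3983 = 16·248 + 15   →  a_0 = 16
248 = 16·15 + 8   →  a_1 = 16
15 = 1·8 + 7   →  a_2 = 1

1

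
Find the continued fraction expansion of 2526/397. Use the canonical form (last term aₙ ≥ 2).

[6; 2, 1, 3, 8, 1, 3]

2526 = 6*397 + 144
397 = 2*144 + 109
144 = 1*109 + 35
109 = 3*35 + 4
35 = 8*4 + 3
4 = 1*3 + 1
3 = 3*1 + 0  (stop)
So 2526/397 = [6; 2, 1, 3, 8, 1, 3].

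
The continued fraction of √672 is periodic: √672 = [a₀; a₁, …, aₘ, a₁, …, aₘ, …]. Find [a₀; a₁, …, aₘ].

a₀ = ⌊√672⌋ = 25.
With m₀=0, d₀=1 and mₖ₊₁ = dₖaₖ − mₖ, dₖ₊₁ = (n − mₖ₊₁²)/dₖ, aₖ₊₁ = ⌊(a₀+mₖ₊₁)/dₖ₊₁⌋:
  k=1: m=25, d=47, a=1
  k=2: m=22, d=4, a=11
  k=3: m=22, d=47, a=1
  k=4: m=25, d=1, a=50
d=1 and a=2a₀=50 at k=4, so the next step gives (m, d) = (25, 47) again — its k=1 value — and the period has length 4.

[25; 1, 11, 1, 50]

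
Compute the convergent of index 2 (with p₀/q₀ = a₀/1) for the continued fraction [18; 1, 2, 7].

56/3

Using pₖ = aₖpₖ₋₁ + pₖ₋₂, qₖ = aₖqₖ₋₁ + qₖ₋₂ (with p₋₁=1, p₋₂=0, q₋₁=0, q₋₂=1):
  k=0: a=18, p=18, q=1
  k=1: a=1, p=19, q=1
  k=2: a=2, p=56, q=3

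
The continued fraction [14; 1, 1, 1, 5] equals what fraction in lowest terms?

Using pₖ = aₖpₖ₋₁ + pₖ₋₂ and qₖ = aₖqₖ₋₁ + qₖ₋₂:
  k=0: a=14, p=14, q=1
  k=1: a=1, p=15, q=1
  k=2: a=1, p=29, q=2
  k=3: a=1, p=44, q=3
  k=4: a=5, p=249, q=17

249/17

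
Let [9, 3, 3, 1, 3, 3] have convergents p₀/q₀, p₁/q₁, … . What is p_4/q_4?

Using pₖ = aₖpₖ₋₁ + pₖ₋₂, qₖ = aₖqₖ₋₁ + qₖ₋₂ (with p₋₁=1, p₋₂=0, q₋₁=0, q₋₂=1):
  k=0: a=9, p=9, q=1
  k=1: a=3, p=28, q=3
  k=2: a=3, p=93, q=10
  k=3: a=1, p=121, q=13
  k=4: a=3, p=456, q=49

456/49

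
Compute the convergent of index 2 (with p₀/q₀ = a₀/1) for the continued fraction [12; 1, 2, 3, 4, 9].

38/3

Using pₖ = aₖpₖ₋₁ + pₖ₋₂, qₖ = aₖqₖ₋₁ + qₖ₋₂ (with p₋₁=1, p₋₂=0, q₋₁=0, q₋₂=1):
  k=0: a=12, p=12, q=1
  k=1: a=1, p=13, q=1
  k=2: a=2, p=38, q=3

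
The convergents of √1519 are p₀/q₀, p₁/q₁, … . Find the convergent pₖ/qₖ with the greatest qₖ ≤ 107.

1520/39

√1519 = [38; 1, 37, 1, 76, …] (period length 4).
Convergents:
  p_0/q_0 = 38/1
  p_1/q_1 = 39/1
  p_2/q_2 = 1481/38
  p_3/q_3 = 1520/39
  p_4/q_4 = 117001/3002
q_3 = 39 ≤ 107 < 3002 = q_4, so the answer is 1520/39.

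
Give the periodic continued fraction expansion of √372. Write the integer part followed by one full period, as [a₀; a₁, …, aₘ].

[19; 3, 2, 12, 2, 3, 38]

a₀ = ⌊√372⌋ = 19.
With m₀=0, d₀=1 and mₖ₊₁ = dₖaₖ − mₖ, dₖ₊₁ = (n − mₖ₊₁²)/dₖ, aₖ₊₁ = ⌊(a₀+mₖ₊₁)/dₖ₊₁⌋:
  k=1: m=19, d=11, a=3
  k=2: m=14, d=16, a=2
  k=3: m=18, d=3, a=12
  k=4: m=18, d=16, a=2
  k=5: m=14, d=11, a=3
  k=6: m=19, d=1, a=38
d=1 and a=2a₀=38 at k=6, so the next step gives (m, d) = (19, 11) again — its k=1 value — and the period has length 6.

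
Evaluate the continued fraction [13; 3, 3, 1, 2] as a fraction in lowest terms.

479/36

Using pₖ = aₖpₖ₋₁ + pₖ₋₂ and qₖ = aₖqₖ₋₁ + qₖ₋₂:
  k=0: a=13, p=13, q=1
  k=1: a=3, p=40, q=3
  k=2: a=3, p=133, q=10
  k=3: a=1, p=173, q=13
  k=4: a=2, p=479, q=36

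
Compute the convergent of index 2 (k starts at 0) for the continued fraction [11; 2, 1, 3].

34/3

Using pₖ = aₖpₖ₋₁ + pₖ₋₂, qₖ = aₖqₖ₋₁ + qₖ₋₂ (with p₋₁=1, p₋₂=0, q₋₁=0, q₋₂=1):
  k=0: a=11, p=11, q=1
  k=1: a=2, p=23, q=2
  k=2: a=1, p=34, q=3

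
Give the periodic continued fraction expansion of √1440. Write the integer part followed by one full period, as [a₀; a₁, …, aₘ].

a₀ = ⌊√1440⌋ = 37.
With m₀=0, d₀=1 and mₖ₊₁ = dₖaₖ − mₖ, dₖ₊₁ = (n − mₖ₊₁²)/dₖ, aₖ₊₁ = ⌊(a₀+mₖ₊₁)/dₖ₊₁⌋:
  k=1: m=37, d=71, a=1
  k=2: m=34, d=4, a=17
  k=3: m=34, d=71, a=1
  k=4: m=37, d=1, a=74
d=1 and a=2a₀=74 at k=4, so the next step gives (m, d) = (37, 71) again — its k=1 value — and the period has length 4.

[37; 1, 17, 1, 74]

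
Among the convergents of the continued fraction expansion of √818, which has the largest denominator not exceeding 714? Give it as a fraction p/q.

√818 = [28; 1, 1, 1, 1, 56, …] (period length 5).
Convergents:
  p_0/q_0 = 28/1
  p_1/q_1 = 29/1
  p_2/q_2 = 57/2
  p_3/q_3 = 86/3
  p_4/q_4 = 143/5
  p_5/q_5 = 8094/283
  p_6/q_6 = 8237/288
  p_7/q_7 = 16331/571
  p_8/q_8 = 24568/859
q_7 = 571 ≤ 714 < 859 = q_8, so the answer is 16331/571.

16331/571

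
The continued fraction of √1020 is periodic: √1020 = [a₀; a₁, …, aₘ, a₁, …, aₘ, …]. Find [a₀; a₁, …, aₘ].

[31; 1, 14, 1, 62]

a₀ = ⌊√1020⌋ = 31.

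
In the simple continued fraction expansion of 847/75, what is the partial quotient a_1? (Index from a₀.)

3

847 = 11·75 + 22   →  a_0 = 11
75 = 3·22 + 9   →  a_1 = 3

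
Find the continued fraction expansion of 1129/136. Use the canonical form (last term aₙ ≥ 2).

[8; 3, 3, 6, 2]

1129 = 8*136 + 41
136 = 3*41 + 13
41 = 3*13 + 2
13 = 6*2 + 1
2 = 2*1 + 0  (stop)
So 1129/136 = [8; 3, 3, 6, 2].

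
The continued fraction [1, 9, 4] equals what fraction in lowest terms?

41/37

Using pₖ = aₖpₖ₋₁ + pₖ₋₂ and qₖ = aₖqₖ₋₁ + qₖ₋₂:
  k=0: a=1, p=1, q=1
  k=1: a=9, p=10, q=9
  k=2: a=4, p=41, q=37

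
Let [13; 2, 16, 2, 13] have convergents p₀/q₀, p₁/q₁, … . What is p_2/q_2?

Using pₖ = aₖpₖ₋₁ + pₖ₋₂, qₖ = aₖqₖ₋₁ + qₖ₋₂ (with p₋₁=1, p₋₂=0, q₋₁=0, q₋₂=1):
  k=0: a=13, p=13, q=1
  k=1: a=2, p=27, q=2
  k=2: a=16, p=445, q=33

445/33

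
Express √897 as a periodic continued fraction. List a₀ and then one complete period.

a₀ = ⌊√897⌋ = 29.

[29; 1, 18, 1, 58]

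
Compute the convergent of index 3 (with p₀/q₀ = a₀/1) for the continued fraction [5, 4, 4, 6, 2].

Using pₖ = aₖpₖ₋₁ + pₖ₋₂, qₖ = aₖqₖ₋₁ + qₖ₋₂ (with p₋₁=1, p₋₂=0, q₋₁=0, q₋₂=1):
  k=0: a=5, p=5, q=1
  k=1: a=4, p=21, q=4
  k=2: a=4, p=89, q=17
  k=3: a=6, p=555, q=106

555/106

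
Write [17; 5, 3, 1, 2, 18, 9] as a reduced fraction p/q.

165760/9643

Using pₖ = aₖpₖ₋₁ + pₖ₋₂ and qₖ = aₖqₖ₋₁ + qₖ₋₂:
  k=0: a=17, p=17, q=1
  k=1: a=5, p=86, q=5
  k=2: a=3, p=275, q=16
  k=3: a=1, p=361, q=21
  k=4: a=2, p=997, q=58
  k=5: a=18, p=18307, q=1065
  k=6: a=9, p=165760, q=9643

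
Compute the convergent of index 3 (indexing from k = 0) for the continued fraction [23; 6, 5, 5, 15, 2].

3729/161

Using pₖ = aₖpₖ₋₁ + pₖ₋₂, qₖ = aₖqₖ₋₁ + qₖ₋₂ (with p₋₁=1, p₋₂=0, q₋₁=0, q₋₂=1):
  k=0: a=23, p=23, q=1
  k=1: a=6, p=139, q=6
  k=2: a=5, p=718, q=31
  k=3: a=5, p=3729, q=161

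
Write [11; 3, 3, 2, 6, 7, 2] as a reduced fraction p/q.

25615/2266

Fold from the inside: start with 2/1.
  7 + 1/2 = 15/2
  6 + 2/15 = 92/15
  2 + 15/92 = 199/92
  3 + 92/199 = 689/199
  3 + 199/689 = 2266/689
  11 + 689/2266 = 25615/2266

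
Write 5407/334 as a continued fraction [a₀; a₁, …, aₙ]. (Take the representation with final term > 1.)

5407 = 16*334 + 63
334 = 5*63 + 19
63 = 3*19 + 6
19 = 3*6 + 1
6 = 6*1 + 0  (stop)
So 5407/334 = [16; 5, 3, 3, 6].

[16; 5, 3, 3, 6]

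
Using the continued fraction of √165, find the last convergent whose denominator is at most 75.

√165 = [12; 1, 5, 2, 5, 1, 24, …] (period length 6).
Convergents:
  p_0/q_0 = 12/1
  p_1/q_1 = 13/1
  p_2/q_2 = 77/6
  p_3/q_3 = 167/13
  p_4/q_4 = 912/71
  p_5/q_5 = 1079/84
q_4 = 71 ≤ 75 < 84 = q_5, so the answer is 912/71.

912/71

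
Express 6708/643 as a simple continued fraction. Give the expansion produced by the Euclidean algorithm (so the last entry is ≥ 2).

[10; 2, 3, 5, 8, 2]

6708 = 10×643 + 278
643 = 2×278 + 87
278 = 3×87 + 17
87 = 5×17 + 2
17 = 8×2 + 1
2 = 2×1 + 0  (stop)
So 6708/643 = [10; 2, 3, 5, 8, 2].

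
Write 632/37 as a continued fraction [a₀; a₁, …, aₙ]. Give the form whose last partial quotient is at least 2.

[17; 12, 3]

632 = 17·37 + 3
37 = 12·3 + 1
3 = 3·1 + 0  (stop)
So 632/37 = [17; 12, 3].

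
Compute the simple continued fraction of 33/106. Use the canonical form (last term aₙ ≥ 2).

[0; 3, 4, 1, 2, 2]

33 = 0*106 + 33
106 = 3*33 + 7
33 = 4*7 + 5
7 = 1*5 + 2
5 = 2*2 + 1
2 = 2*1 + 0  (stop)
So 33/106 = [0; 3, 4, 1, 2, 2].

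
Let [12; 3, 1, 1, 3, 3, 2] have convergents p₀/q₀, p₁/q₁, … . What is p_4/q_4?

307/25

Using pₖ = aₖpₖ₋₁ + pₖ₋₂, qₖ = aₖqₖ₋₁ + qₖ₋₂ (with p₋₁=1, p₋₂=0, q₋₁=0, q₋₂=1):
  k=0: a=12, p=12, q=1
  k=1: a=3, p=37, q=3
  k=2: a=1, p=49, q=4
  k=3: a=1, p=86, q=7
  k=4: a=3, p=307, q=25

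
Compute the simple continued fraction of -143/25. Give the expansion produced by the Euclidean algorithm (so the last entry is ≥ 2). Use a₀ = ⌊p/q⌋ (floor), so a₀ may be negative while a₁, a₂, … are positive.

-143 = -6·25 + 7
25 = 3·7 + 4
7 = 1·4 + 3
4 = 1·3 + 1
3 = 3·1 + 0  (stop)
So -143/25 = [-6; 3, 1, 1, 3].

[-6; 3, 1, 1, 3]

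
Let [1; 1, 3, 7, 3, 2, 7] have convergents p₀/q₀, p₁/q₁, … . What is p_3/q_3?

51/29

Using pₖ = aₖpₖ₋₁ + pₖ₋₂, qₖ = aₖqₖ₋₁ + qₖ₋₂ (with p₋₁=1, p₋₂=0, q₋₁=0, q₋₂=1):
  k=0: a=1, p=1, q=1
  k=1: a=1, p=2, q=1
  k=2: a=3, p=7, q=4
  k=3: a=7, p=51, q=29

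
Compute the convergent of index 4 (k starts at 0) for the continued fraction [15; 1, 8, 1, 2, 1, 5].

461/29

Using pₖ = aₖpₖ₋₁ + pₖ₋₂, qₖ = aₖqₖ₋₁ + qₖ₋₂ (with p₋₁=1, p₋₂=0, q₋₁=0, q₋₂=1):
  k=0: a=15, p=15, q=1
  k=1: a=1, p=16, q=1
  k=2: a=8, p=143, q=9
  k=3: a=1, p=159, q=10
  k=4: a=2, p=461, q=29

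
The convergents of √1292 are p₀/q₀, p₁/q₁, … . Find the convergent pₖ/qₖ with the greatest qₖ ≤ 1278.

45901/1277

√1292 = [35; 1, 16, 1, 70, …] (period length 4).
Convergents:
  p_0/q_0 = 35/1
  p_1/q_1 = 36/1
  p_2/q_2 = 611/17
  p_3/q_3 = 647/18
  p_4/q_4 = 45901/1277
  p_5/q_5 = 46548/1295
q_4 = 1277 ≤ 1278 < 1295 = q_5, so the answer is 45901/1277.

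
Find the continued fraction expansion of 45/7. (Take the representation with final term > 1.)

45 = 6*7 + 3
7 = 2*3 + 1
3 = 3*1 + 0  (stop)
So 45/7 = [6; 2, 3].

[6; 2, 3]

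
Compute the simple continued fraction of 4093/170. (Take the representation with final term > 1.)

[24; 13, 13]

4093 = 24*170 + 13
170 = 13*13 + 1
13 = 13*1 + 0  (stop)
So 4093/170 = [24; 13, 13].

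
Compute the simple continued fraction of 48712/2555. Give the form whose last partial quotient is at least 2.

[19; 15, 3, 2, 1, 16]

48712 = 19×2555 + 167
2555 = 15×167 + 50
167 = 3×50 + 17
50 = 2×17 + 16
17 = 1×16 + 1
16 = 16×1 + 0  (stop)
So 48712/2555 = [19; 15, 3, 2, 1, 16].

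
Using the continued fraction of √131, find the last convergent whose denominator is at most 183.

√131 = [11; 2, 4, 11, 4, 2, 22, …] (period length 6).
Convergents:
  p_0/q_0 = 11/1
  p_1/q_1 = 23/2
  p_2/q_2 = 103/9
  p_3/q_3 = 1156/101
  p_4/q_4 = 4727/413
q_3 = 101 ≤ 183 < 413 = q_4, so the answer is 1156/101.

1156/101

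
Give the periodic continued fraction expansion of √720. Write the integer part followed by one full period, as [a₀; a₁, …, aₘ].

[26; 1, 4, 1, 52]

a₀ = ⌊√720⌋ = 26.
With m₀=0, d₀=1 and mₖ₊₁ = dₖaₖ − mₖ, dₖ₊₁ = (n − mₖ₊₁²)/dₖ, aₖ₊₁ = ⌊(a₀+mₖ₊₁)/dₖ₊₁⌋:
  k=1: m=26, d=44, a=1
  k=2: m=18, d=9, a=4
  k=3: m=18, d=44, a=1
  k=4: m=26, d=1, a=52
d=1 and a=2a₀=52 at k=4, so the next step gives (m, d) = (26, 44) again — its k=1 value — and the period has length 4.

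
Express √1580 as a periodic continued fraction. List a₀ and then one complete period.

a₀ = ⌊√1580⌋ = 39.
With m₀=0, d₀=1 and mₖ₊₁ = dₖaₖ − mₖ, dₖ₊₁ = (n − mₖ₊₁²)/dₖ, aₖ₊₁ = ⌊(a₀+mₖ₊₁)/dₖ₊₁⌋:
  k=1: m=39, d=59, a=1
  k=2: m=20, d=20, a=2
  k=3: m=20, d=59, a=1
  k=4: m=39, d=1, a=78
d=1 and a=2a₀=78 at k=4, so the next step gives (m, d) = (39, 59) again — its k=1 value — and the period has length 4.

[39; 1, 2, 1, 78]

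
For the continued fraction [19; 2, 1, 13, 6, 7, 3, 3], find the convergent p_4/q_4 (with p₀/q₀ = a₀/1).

4816/249

Using pₖ = aₖpₖ₋₁ + pₖ₋₂, qₖ = aₖqₖ₋₁ + qₖ₋₂ (with p₋₁=1, p₋₂=0, q₋₁=0, q₋₂=1):
  k=0: a=19, p=19, q=1
  k=1: a=2, p=39, q=2
  k=2: a=1, p=58, q=3
  k=3: a=13, p=793, q=41
  k=4: a=6, p=4816, q=249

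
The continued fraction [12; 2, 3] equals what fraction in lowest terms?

87/7

Fold from the inside: start with 3/1.
  2 + 1/3 = 7/3
  12 + 3/7 = 87/7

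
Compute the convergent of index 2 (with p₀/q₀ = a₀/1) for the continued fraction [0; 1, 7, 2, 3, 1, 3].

Using pₖ = aₖpₖ₋₁ + pₖ₋₂, qₖ = aₖqₖ₋₁ + qₖ₋₂ (with p₋₁=1, p₋₂=0, q₋₁=0, q₋₂=1):
  k=0: a=0, p=0, q=1
  k=1: a=1, p=1, q=1
  k=2: a=7, p=7, q=8

7/8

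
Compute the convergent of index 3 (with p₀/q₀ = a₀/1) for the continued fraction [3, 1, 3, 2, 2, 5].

Using pₖ = aₖpₖ₋₁ + pₖ₋₂, qₖ = aₖqₖ₋₁ + qₖ₋₂ (with p₋₁=1, p₋₂=0, q₋₁=0, q₋₂=1):
  k=0: a=3, p=3, q=1
  k=1: a=1, p=4, q=1
  k=2: a=3, p=15, q=4
  k=3: a=2, p=34, q=9

34/9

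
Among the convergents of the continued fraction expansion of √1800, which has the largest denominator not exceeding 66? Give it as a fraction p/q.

√1800 = [42; 2, 2, 1, 8, 1, 2, 2, 84, …] (period length 8).
Convergents:
  p_0/q_0 = 42/1
  p_1/q_1 = 85/2
  p_2/q_2 = 212/5
  p_3/q_3 = 297/7
  p_4/q_4 = 2588/61
  p_5/q_5 = 2885/68
q_4 = 61 ≤ 66 < 68 = q_5, so the answer is 2588/61.

2588/61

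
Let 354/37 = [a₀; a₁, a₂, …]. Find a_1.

354 = 9·37 + 21   →  a_0 = 9
37 = 1·21 + 16   →  a_1 = 1

1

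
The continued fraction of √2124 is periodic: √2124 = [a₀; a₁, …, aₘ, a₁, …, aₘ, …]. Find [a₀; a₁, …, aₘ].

a₀ = ⌊√2124⌋ = 46.
With m₀=0, d₀=1 and mₖ₊₁ = dₖaₖ − mₖ, dₖ₊₁ = (n − mₖ₊₁²)/dₖ, aₖ₊₁ = ⌊(a₀+mₖ₊₁)/dₖ₊₁⌋:
  k=1: m=46, d=8, a=11
  k=2: m=42, d=45, a=1
  k=3: m=3, d=47, a=1
  k=4: m=44, d=4, a=22
  k=5: m=44, d=47, a=1
  k=6: m=3, d=45, a=1
  k=7: m=42, d=8, a=11
  k=8: m=46, d=1, a=92
d=1 and a=2a₀=92 at k=8, so the next step gives (m, d) = (46, 8) again — its k=1 value — and the period has length 8.

[46; 11, 1, 1, 22, 1, 1, 11, 92]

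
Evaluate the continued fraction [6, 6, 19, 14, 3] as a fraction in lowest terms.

Using pₖ = aₖpₖ₋₁ + pₖ₋₂ and qₖ = aₖqₖ₋₁ + qₖ₋₂:
  k=0: a=6, p=6, q=1
  k=1: a=6, p=37, q=6
  k=2: a=19, p=709, q=115
  k=3: a=14, p=9963, q=1616
  k=4: a=3, p=30598, q=4963

30598/4963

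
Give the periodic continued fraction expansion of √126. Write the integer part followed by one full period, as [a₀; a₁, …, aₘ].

[11; 4, 2, 4, 22]

a₀ = ⌊√126⌋ = 11.
With m₀=0, d₀=1 and mₖ₊₁ = dₖaₖ − mₖ, dₖ₊₁ = (n − mₖ₊₁²)/dₖ, aₖ₊₁ = ⌊(a₀+mₖ₊₁)/dₖ₊₁⌋:
  k=1: m=11, d=5, a=4
  k=2: m=9, d=9, a=2
  k=3: m=9, d=5, a=4
  k=4: m=11, d=1, a=22
d=1 and a=2a₀=22 at k=4, so the next step gives (m, d) = (11, 5) again — its k=1 value — and the period has length 4.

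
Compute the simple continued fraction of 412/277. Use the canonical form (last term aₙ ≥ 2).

[1; 2, 19, 3, 2]

412 = 1·277 + 135
277 = 2·135 + 7
135 = 19·7 + 2
7 = 3·2 + 1
2 = 2·1 + 0  (stop)
So 412/277 = [1; 2, 19, 3, 2].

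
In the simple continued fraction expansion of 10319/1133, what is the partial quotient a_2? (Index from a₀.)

10319 = 9·1133 + 122   →  a_0 = 9
1133 = 9·122 + 35   →  a_1 = 9
122 = 3·35 + 17   →  a_2 = 3

3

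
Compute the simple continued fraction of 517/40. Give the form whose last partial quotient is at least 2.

517 = 12·40 + 37
40 = 1·37 + 3
37 = 12·3 + 1
3 = 3·1 + 0  (stop)
So 517/40 = [12; 1, 12, 3].

[12; 1, 12, 3]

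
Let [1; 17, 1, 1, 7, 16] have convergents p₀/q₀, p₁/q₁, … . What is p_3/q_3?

Using pₖ = aₖpₖ₋₁ + pₖ₋₂, qₖ = aₖqₖ₋₁ + qₖ₋₂ (with p₋₁=1, p₋₂=0, q₋₁=0, q₋₂=1):
  k=0: a=1, p=1, q=1
  k=1: a=17, p=18, q=17
  k=2: a=1, p=19, q=18
  k=3: a=1, p=37, q=35

37/35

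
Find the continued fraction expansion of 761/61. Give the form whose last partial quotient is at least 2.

761 = 12·61 + 29
61 = 2·29 + 3
29 = 9·3 + 2
3 = 1·2 + 1
2 = 2·1 + 0  (stop)
So 761/61 = [12; 2, 9, 1, 2].

[12; 2, 9, 1, 2]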